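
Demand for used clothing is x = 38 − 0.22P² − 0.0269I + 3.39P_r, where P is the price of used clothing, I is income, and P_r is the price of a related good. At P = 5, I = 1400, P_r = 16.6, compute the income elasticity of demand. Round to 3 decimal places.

x = 38 − 0.22(5)² − 0.0269(1400) + 3.39(16.6) = 38 − 5.5 − 37.66 + 56.274 = 51.114.
∂x/∂I = −0.0269, so E_I = -0.0269·(1400/51.114) ≈ -0.737.
E_I < 0: inferior good.

-0.737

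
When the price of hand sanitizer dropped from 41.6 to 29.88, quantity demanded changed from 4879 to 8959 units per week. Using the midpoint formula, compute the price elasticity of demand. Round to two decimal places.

-1.80

%ΔQ = (8959 − 4879)/[(4879 + 8959)/2] = 4080/6919 ≈ 0.5897.
%ΔP = (29.88 − 41.6)/[(41.6 + 29.88)/2] = -11.72/35.74 ≈ -0.3279.
Arc elasticity E = %ΔQ/%ΔP ≈ 0.5897/-0.3279 ≈ -1.80.
|E| > 1: demand is elastic over this range.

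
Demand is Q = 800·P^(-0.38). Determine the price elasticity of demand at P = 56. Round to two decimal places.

-0.38

For a Cobb–Douglas (constant-elasticity) form Q = A·P^α·…, the elasticity with respect to P equals the exponent α at every point.
Here the exponent on P is -0.38, so the price elasticity of demand is -0.38.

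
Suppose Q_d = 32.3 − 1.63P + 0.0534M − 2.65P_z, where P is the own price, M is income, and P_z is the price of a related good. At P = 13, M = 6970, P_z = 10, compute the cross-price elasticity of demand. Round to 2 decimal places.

Q_d = 32.3 − 1.63(13) + 0.0534(6970) − 2.65(10) = 32.3 − 21.19 + 372.198 − 26.5 = 356.808.
∂Q_d/∂P_z = −2.65, so E_xy = -2.65·(10/356.808) ≈ -0.07.
E_xy < 0: the goods are complements.

-0.07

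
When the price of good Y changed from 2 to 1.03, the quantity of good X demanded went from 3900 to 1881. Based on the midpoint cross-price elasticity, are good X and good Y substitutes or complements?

substitutes

%ΔQ_x = (1881 − 3900)/[(3900+1881)/2] = -2019/2890.5 ≈ -0.6985.
%ΔP_y = (1.03 − 2)/[(2+1.03)/2] ≈ -0.6403.
E_xy = -0.6985/-0.6403 ≈ 1.091.
E_xy > 0, so the goods are substitutes.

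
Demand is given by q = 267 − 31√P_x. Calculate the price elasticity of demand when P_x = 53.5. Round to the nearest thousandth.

At P_x = 53.5, q = 40.2545.
dq/dP_x = −31/(2√P_x) = −31/(2·7.3144).
Point elasticity E = (dq/dP_x)·(P_x/q) = -2.1191 × 53.5/40.2545 ≈ -2.816.
|E| > 1, so demand is elastic at this price.

-2.816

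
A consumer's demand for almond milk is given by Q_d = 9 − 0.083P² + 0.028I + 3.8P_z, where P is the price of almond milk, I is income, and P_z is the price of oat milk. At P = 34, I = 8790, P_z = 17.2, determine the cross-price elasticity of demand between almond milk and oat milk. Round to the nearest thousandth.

0.291

At the given point, Q_d = 9 − 0.083(34)² + 0.028(8790) + 3.8(17.2) = 9 − 95.948 + 246.12 + 65.36 = 224.532.
∂Q_d/∂P_z = +3.8, so E_xy = 3.8·(17.2/224.532) ≈ 0.291.
E_xy > 0: the goods are substitutes.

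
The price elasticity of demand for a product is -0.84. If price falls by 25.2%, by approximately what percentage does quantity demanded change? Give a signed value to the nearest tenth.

21.2

%ΔQ ≈ E × %ΔP = (-0.84) × (-25.2%) ≈ 21.2%.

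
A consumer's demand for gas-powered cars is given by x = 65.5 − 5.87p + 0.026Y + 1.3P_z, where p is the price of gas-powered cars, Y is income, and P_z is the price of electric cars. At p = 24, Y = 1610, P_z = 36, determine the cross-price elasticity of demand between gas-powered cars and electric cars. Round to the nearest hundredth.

3.52

At the given point, x = 65.5 − 5.87(24) + 0.026(1610) + 1.3(36) = 65.5 − 140.88 + 41.86 + 46.8 = 13.28.
∂x/∂P_z = +1.3, so E_xy = 1.3·(36/13.28) ≈ 3.52.
E_xy > 0: the goods are substitutes.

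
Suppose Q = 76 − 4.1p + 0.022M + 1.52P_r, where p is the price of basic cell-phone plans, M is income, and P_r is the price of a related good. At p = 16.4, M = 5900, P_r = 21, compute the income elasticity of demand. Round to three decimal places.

0.761

Q = 76 − 4.1(16.4) + 0.022(5900) + 1.52(21) = 76 − 67.24 + 129.8 + 31.92 = 170.48.
∂Q/∂M = +0.022, so E_I = 0.022·(5900/170.48) ≈ 0.761.
E_I ∈ (0,1): normal good (necessity).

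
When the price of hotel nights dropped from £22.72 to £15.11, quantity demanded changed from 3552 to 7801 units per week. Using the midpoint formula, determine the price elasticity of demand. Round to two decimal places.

-1.86

%ΔQ = (7801 − 3552)/[(3552 + 7801)/2] = 4249/5676.5 ≈ 0.7485.
%ΔP = (15.11 − 22.72)/[(22.72 + 15.11)/2] = -7.61/18.915 ≈ -0.4023.
Arc elasticity E = %ΔQ/%ΔP ≈ 0.7485/-0.4023 ≈ -1.86.
|E| > 1: demand is elastic over this range.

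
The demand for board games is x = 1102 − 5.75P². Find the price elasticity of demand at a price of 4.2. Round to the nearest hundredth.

-0.20

At P = 4.2, x = 1000.57.
dx/dP = −2·5.75·P = −48.3.
Point elasticity E = (dx/dP)·(P/x) = -48.3 × 4.2/1000.57 ≈ -0.20.
|E| < 1, so demand is inelastic at this price.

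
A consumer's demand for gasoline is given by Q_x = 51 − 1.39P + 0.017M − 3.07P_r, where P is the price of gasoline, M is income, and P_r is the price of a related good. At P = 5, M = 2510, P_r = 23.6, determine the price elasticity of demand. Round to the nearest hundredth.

-0.49

First evaluate Q_x: 51 − 1.39(5) + 0.017(2510) − 3.07(23.6) = 51 − 6.95 + 42.67 − 72.452 = 14.268.
∂Q_x/∂P = −1.39, so E_p = (−1.39)·(5/14.268) ≈ -0.49.
|E_p| < 1: demand is inelastic.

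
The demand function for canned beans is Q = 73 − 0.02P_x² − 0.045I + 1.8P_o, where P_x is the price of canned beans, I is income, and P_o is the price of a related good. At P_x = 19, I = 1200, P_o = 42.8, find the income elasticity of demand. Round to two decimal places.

-0.61

Evaluating quantity at (P_x, I, P_o) gives Q = 73 − 0.02(19)² − 0.045(1200) + 1.8(42.8) = 73 − 7.22 − 54 + 77.04 = 88.82.
∂Q/∂I = −0.045, so E_I = -0.045·(1200/88.82) ≈ -0.61.
E_I < 0: inferior good.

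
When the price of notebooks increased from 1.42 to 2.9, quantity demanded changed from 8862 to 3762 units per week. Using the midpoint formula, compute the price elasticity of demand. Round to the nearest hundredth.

-1.18

%Δq = (3762 − 8862)/[(8862 + 3762)/2] = -5100/6312 ≈ -0.8080.
%Δp = (2.9 − 1.42)/[(1.42 + 2.9)/2] = 1.48/2.16 ≈ 0.6852.
Arc elasticity E = %Δq/%Δp ≈ -0.8080/0.6852 ≈ -1.18.
|E| > 1: demand is elastic over this range.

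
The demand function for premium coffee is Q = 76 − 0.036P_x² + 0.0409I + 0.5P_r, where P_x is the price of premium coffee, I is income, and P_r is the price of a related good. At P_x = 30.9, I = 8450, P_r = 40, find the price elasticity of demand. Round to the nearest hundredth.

-0.17

At the given point, Q = 76 − 0.036(30.9)² + 0.0409(8450) + 0.5(40) = 76 − 34.3732 + 345.605 + 20 = 407.2318.
∂Q/∂P_x = −2·0.036·P_x = -2.2248, so E_p = -2.2248·(30.9/407.2318) ≈ -0.17.
|E_p| < 1: demand is inelastic.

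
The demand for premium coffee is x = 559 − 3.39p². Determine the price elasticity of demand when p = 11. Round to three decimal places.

-5.513

At p = 11, x = 148.81.
dx/dp = −2·3.39·p = −74.58.
Point elasticity E = (dx/dp)·(p/x) = -74.58 × 11/148.81 ≈ -5.513.
|E| > 1, so demand is elastic at this price.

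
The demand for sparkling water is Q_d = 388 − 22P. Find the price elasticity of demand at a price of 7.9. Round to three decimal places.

-0.811

At P = 7.9, Q_d = 214.2.
dQ_d/dP = −22.
Point elasticity E = (dQ_d/dP)·(P/Q_d) = -22 × 7.9/214.2 ≈ -0.811.
|E| < 1, so demand is inelastic at this price.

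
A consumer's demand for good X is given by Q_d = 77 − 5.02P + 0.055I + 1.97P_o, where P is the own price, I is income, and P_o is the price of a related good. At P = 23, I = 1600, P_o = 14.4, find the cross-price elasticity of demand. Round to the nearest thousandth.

0.364

At the given point, Q_d = 77 − 5.02(23) + 0.055(1600) + 1.97(14.4) = 77 − 115.46 + 88 + 28.368 = 77.908.
∂Q_d/∂P_o = +1.97, so E_xy = 1.97·(14.4/77.908) ≈ 0.364.
E_xy > 0: the goods are substitutes.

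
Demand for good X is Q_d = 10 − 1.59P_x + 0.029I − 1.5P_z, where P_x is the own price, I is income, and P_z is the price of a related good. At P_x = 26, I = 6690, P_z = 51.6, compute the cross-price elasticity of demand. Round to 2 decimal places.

At the given point, Q_d = 10 − 1.59(26) + 0.029(6690) − 1.5(51.6) = 10 − 41.34 + 194.01 − 77.4 = 85.27.
∂Q_d/∂P_z = −1.5, so E_xy = -1.5·(51.6/85.27) ≈ -0.91.
E_xy < 0: the goods are complements.

-0.91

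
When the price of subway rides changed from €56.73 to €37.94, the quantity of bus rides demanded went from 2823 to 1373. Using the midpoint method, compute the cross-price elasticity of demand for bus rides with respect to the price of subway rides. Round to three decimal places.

%ΔQ_x = (1373 − 2823)/[(2823+1373)/2] = -1450/2098 ≈ -0.6911.
%ΔP_y = (37.94 − 56.73)/[(56.73+37.94)/2] ≈ -0.3970.
E_xy = -0.6911/-0.3970 ≈ 1.741.
E_xy > 0, so bus rides and subway rides are substitutes.

1.741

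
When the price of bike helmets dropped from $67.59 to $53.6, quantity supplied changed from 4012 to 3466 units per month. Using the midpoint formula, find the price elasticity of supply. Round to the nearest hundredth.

%ΔQ = (3466 − 4012)/[(4012 + 3466)/2] = -546/3739 ≈ -0.1460.
%ΔP = (53.6 − 67.59)/[(67.59 + 53.6)/2] = -13.99/60.595 ≈ -0.2309.
Arc elasticity E = %ΔQ/%ΔP ≈ -0.1460/-0.2309 ≈ 0.63.
|E| < 1: supply is inelastic over this range.

0.63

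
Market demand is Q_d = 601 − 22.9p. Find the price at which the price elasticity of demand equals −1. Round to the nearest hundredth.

For linear demand Q_d = a − bp, E = −bp/(a − bp). |E| = 1 ⇒ bp = a − bp ⇒ p = a/(2b).
p = 601/(2·22.9) ≈ 13.12.

13.12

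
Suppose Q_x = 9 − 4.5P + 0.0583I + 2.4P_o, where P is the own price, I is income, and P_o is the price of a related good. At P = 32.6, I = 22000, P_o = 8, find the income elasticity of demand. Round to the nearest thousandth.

Evaluating quantity at (P, I, P_o) gives Q_x = 9 − 4.5(32.6) + 0.0583(22000) + 2.4(8) = 9 − 146.7 + 1282.6 + 19.2 = 1164.1.
∂Q_x/∂I = +0.0583, so E_I = 0.0583·(22000/1164.1) ≈ 1.102.
E_I > 1: normal good (luxury).

1.102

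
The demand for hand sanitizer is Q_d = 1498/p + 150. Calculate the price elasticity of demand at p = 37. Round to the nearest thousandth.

-0.213

At p = 37, Q_d = 190.4865.
dQ_d/dp = −1498/p² = −1.0942.
Point elasticity E = (dQ_d/dp)·(p/Q_d) = -1.0942 × 37/190.4865 ≈ -0.213.
|E| < 1, so demand is inelastic at this price.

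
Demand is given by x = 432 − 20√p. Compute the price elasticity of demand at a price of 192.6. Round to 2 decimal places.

-0.90

At p = 192.6, x = 154.4392.
dx/dp = −20/(2√p) = −20/(2·13.878).
Point elasticity E = (dx/dp)·(p/x) = -0.7206 × 192.6/154.4392 ≈ -0.90.
|E| < 1, so demand is inelastic at this price.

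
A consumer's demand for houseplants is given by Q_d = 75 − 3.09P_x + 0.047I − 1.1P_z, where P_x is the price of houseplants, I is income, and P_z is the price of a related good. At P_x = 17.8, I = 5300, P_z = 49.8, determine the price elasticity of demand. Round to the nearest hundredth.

Q_d = 75 − 3.09(17.8) + 0.047(5300) − 1.1(49.8) = 75 − 55.002 + 249.1 − 54.78 = 214.318.
∂Q_d/∂P_x = −3.09, so E_p = (−3.09)·(17.8/214.318) ≈ -0.26.
|E_p| < 1: demand is inelastic.

-0.26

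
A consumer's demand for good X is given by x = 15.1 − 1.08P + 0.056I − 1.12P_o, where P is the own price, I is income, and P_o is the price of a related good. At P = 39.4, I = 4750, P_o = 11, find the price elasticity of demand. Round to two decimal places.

At the given point, x = 15.1 − 1.08(39.4) + 0.056(4750) − 1.12(11) = 15.1 − 42.552 + 266 − 12.32 = 226.228.
∂x/∂P = −1.08, so E_p = (−1.08)·(39.4/226.228) ≈ -0.19.
|E_p| < 1: demand is inelastic.

-0.19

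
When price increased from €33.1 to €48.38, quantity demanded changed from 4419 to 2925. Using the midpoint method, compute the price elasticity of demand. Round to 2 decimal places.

%Δq = (2925 − 4419)/[(4419 + 2925)/2] = -1494/3672 ≈ -0.4069.
%Δp = (48.38 − 33.1)/[(33.1 + 48.38)/2] = 15.28/40.74 ≈ 0.3751.
Arc elasticity E = %Δq/%Δp ≈ -0.4069/0.3751 ≈ -1.08.
|E| > 1: demand is elastic over this range.

-1.08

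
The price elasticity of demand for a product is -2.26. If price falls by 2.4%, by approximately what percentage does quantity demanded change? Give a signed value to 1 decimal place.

%ΔQ ≈ E × %ΔP = (-2.26) × (-2.4%) ≈ 5.4%.

5.4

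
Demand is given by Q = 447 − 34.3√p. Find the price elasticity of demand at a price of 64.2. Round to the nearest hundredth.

At p = 64.2, Q = 172.1716.
dQ/dp = −34.3/(2√p) = −34.3/(2·8.0125).
Point elasticity E = (dQ/dp)·(p/Q) = -2.1404 × 64.2/172.1716 ≈ -0.80.
|E| < 1, so demand is inelastic at this price.

-0.80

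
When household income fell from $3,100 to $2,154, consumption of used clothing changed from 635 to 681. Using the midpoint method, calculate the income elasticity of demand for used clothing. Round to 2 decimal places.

%ΔQ = (681 − 635)/[(635+681)/2] = 46/658 ≈ 0.0699.
%ΔI = (2,154 − 3,100)/[(3,100+2,154)/2] = -946/2627 ≈ -0.3601.
E_I = %ΔQ/%ΔI ≈ -0.19.
E_I < 0: inferior good.

-0.19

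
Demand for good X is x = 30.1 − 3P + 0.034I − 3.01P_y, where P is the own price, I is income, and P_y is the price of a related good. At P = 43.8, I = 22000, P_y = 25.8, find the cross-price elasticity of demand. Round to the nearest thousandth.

-0.136

x = 30.1 − 3(43.8) + 0.034(22000) − 3.01(25.8) = 30.1 − 131.4 + 748 − 77.658 = 569.042.
∂x/∂P_y = −3.01, so E_xy = -3.01·(25.8/569.042) ≈ -0.136.
E_xy < 0: the goods are complements.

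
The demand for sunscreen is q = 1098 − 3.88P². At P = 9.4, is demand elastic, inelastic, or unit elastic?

inelastic

At P = 9.4, q = 755.1632.
dq/dP = −2·3.88·P = −72.944.
Point elasticity E = (dq/dP)·(P/q) = -72.944 × 9.4/755.1632 ≈ -0.908.
|E| ≈ 0.908 < 1, so demand is inelastic.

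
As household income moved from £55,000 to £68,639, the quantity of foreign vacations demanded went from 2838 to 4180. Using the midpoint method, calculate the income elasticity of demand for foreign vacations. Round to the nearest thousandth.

1.733

%ΔQ = (4180 − 2838)/[(2838+4180)/2] = 1342/3509 ≈ 0.3824.
%ΔY = (68,639 − 55,000)/[(55,000+68,639)/2] = 13639/61819.5 ≈ 0.2206.
E_I = %ΔQ/%ΔY ≈ 1.733.
E_I > 1: normal good (luxury).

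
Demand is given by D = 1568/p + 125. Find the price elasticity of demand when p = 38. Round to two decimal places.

At p = 38, D = 166.2632.
dD/dp = −1568/p² = −1.0859.
Point elasticity E = (dD/dp)·(p/D) = -1.0859 × 38/166.2632 ≈ -0.25.
|E| < 1, so demand is inelastic at this price.

-0.25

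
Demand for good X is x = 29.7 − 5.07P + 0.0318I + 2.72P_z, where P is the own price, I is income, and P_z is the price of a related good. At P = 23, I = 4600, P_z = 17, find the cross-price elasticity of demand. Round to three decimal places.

Evaluating quantity at (P, I, P_z) gives x = 29.7 − 5.07(23) + 0.0318(4600) + 2.72(17) = 29.7 − 116.61 + 146.28 + 46.24 = 105.61.
∂x/∂P_z = +2.72, so E_xy = 2.72·(17/105.61) ≈ 0.438.
E_xy > 0: the goods are substitutes.

0.438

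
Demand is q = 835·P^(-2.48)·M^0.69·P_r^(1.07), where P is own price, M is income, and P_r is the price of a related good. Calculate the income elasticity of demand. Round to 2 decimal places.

For a Cobb–Douglas (constant-elasticity) form q = A·M^α·…, the elasticity with respect to M equals the exponent α at every point.
Here the exponent on M is 0.69, so the income elasticity of demand is 0.69.

0.69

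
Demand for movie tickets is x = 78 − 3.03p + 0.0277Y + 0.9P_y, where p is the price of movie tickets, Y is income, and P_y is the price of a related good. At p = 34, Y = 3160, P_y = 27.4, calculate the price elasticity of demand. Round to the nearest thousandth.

x = 78 − 3.03(34) + 0.0277(3160) + 0.9(27.4) = 78 − 103.02 + 87.532 + 24.66 = 87.172.
∂x/∂p = −3.03, so E_p = (−3.03)·(34/87.172) ≈ -1.182.
|E_p| > 1: demand is elastic.

-1.182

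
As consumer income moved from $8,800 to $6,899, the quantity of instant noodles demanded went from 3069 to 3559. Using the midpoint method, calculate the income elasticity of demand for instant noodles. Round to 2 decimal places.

%ΔQ = (3559 − 3069)/[(3069+3559)/2] = 490/3314 ≈ 0.1479.
%ΔY = (6,899 − 8,800)/[(8,800+6,899)/2] = -1901/7849.5 ≈ -0.2422.
E_I = %ΔQ/%ΔY ≈ -0.61.
E_I < 0: inferior good.

-0.61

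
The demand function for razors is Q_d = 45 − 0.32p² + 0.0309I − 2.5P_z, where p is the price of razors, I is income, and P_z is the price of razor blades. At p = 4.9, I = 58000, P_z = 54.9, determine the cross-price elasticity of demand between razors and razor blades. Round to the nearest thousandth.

At the given point, Q_d = 45 − 0.32(4.9)² + 0.0309(58000) − 2.5(54.9) = 45 − 7.6832 + 1792.2 − 137.25 = 1692.2668.
∂Q_d/∂P_z = −2.5, so E_xy = -2.5·(54.9/1692.2668) ≈ -0.081.
E_xy < 0: the goods are complements.

-0.081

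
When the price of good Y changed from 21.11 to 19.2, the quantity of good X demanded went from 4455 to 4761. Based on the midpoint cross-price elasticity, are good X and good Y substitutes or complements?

complements

%ΔQ_x = (4761 − 4455)/[(4455+4761)/2] = 306/4608 ≈ 0.0664.
%ΔP_y = (19.2 − 21.11)/[(21.11+19.2)/2] ≈ -0.0948.
E_xy = 0.0664/-0.0948 ≈ -0.701.
E_xy < 0, so the goods are complements.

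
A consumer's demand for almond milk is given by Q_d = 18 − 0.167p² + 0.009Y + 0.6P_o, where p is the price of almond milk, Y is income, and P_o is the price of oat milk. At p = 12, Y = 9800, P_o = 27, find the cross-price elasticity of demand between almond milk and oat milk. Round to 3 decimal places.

At the given point, Q_d = 18 − 0.167(12)² + 0.009(9800) + 0.6(27) = 18 − 24.048 + 88.2 + 16.2 = 98.352.
∂Q_d/∂P_o = +0.6, so E_xy = 0.6·(27/98.352) ≈ 0.165.
E_xy > 0: the goods are substitutes.

0.165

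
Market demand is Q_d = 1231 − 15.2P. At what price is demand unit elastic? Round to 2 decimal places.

For linear demand Q_d = a − bP, E = −bP/(a − bP). |E| = 1 ⇒ bP = a − bP ⇒ P = a/(2b).
P = 1231/(2·15.2) ≈ 40.49.

40.49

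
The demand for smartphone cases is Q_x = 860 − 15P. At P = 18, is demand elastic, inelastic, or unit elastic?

At P = 18, Q_x = 590.
dQ_x/dP = −15.
Point elasticity E = (dQ_x/dP)·(P/Q_x) = -15 × 18/590 ≈ -0.458.
|E| ≈ 0.458 < 1, so demand is inelastic.

inelastic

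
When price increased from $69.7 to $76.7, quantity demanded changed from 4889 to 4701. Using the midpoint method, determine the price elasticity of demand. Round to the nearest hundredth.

-0.41

%Δq = (4701 − 4889)/[(4889 + 4701)/2] = -188/4795 ≈ -0.0392.
%Δp = (76.7 − 69.7)/[(69.7 + 76.7)/2] = 7/73.2 ≈ 0.0956.
Arc elasticity E = %Δq/%Δp ≈ -0.0392/0.0956 ≈ -0.41.
|E| < 1: demand is inelastic over this range.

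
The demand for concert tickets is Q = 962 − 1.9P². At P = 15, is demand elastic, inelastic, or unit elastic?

At P = 15, Q = 534.5.
dQ/dP = −2·1.9·P = −57.
Point elasticity E = (dQ/dP)·(P/Q) = -57 × 15/534.5 ≈ -1.600.
|E| ≈ 1.600 > 1, so demand is elastic.

elastic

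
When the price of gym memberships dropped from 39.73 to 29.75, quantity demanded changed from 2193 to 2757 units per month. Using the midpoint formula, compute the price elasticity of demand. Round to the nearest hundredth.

%Δq = (2757 − 2193)/[(2193 + 2757)/2] = 564/2475 ≈ 0.2279.
%Δp = (29.75 − 39.73)/[(39.73 + 29.75)/2] = -9.98/34.74 ≈ -0.2873.
Arc elasticity E = %Δq/%Δp ≈ 0.2279/-0.2873 ≈ -0.79.
|E| < 1: demand is inelastic over this range.

-0.79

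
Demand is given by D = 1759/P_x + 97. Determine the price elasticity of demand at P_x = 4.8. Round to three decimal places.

-0.791

At P_x = 4.8, D = 463.4583.
dD/dP_x = −1759/P_x² = −76.3455.
Point elasticity E = (dD/dP_x)·(P_x/D) = -76.3455 × 4.8/463.4583 ≈ -0.791.
|E| < 1, so demand is inelastic at this price.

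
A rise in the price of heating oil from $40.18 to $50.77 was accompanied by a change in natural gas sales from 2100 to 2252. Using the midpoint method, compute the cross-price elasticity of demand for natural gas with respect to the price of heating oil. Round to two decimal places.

%ΔQ_x = (2252 − 2100)/[(2100+2252)/2] = 152/2176 ≈ 0.0699.
%ΔP_y = (50.77 − 40.18)/[(40.18+50.77)/2] ≈ 0.2329.
E_xy = 0.0699/0.2329 ≈ 0.30.
E_xy > 0, so natural gas and heating oil are substitutes.

0.30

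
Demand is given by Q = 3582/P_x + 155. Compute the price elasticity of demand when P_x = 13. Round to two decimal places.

At P_x = 13, Q = 430.5385.
dQ/dP_x = −3582/P_x² = −21.1953.
Point elasticity E = (dQ/dP_x)·(P_x/Q) = -21.1953 × 13/430.5385 ≈ -0.64.
|E| < 1, so demand is inelastic at this price.

-0.64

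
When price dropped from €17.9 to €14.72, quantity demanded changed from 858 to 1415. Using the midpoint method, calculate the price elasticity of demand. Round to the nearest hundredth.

-2.51

%ΔQ = (1415 − 858)/[(858 + 1415)/2] = 557/1136.5 ≈ 0.4901.
%ΔP = (14.72 − 17.9)/[(17.9 + 14.72)/2] = -3.18/16.31 ≈ -0.1950.
Arc elasticity E = %ΔQ/%ΔP ≈ 0.4901/-0.1950 ≈ -2.51.
|E| > 1: demand is elastic over this range.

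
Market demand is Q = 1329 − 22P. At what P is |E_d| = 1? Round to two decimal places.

30.20

For linear demand Q = a − bP, E = −bP/(a − bP). |E| = 1 ⇒ bP = a − bP ⇒ P = a/(2b).
P = 1329/(2·22) ≈ 30.20.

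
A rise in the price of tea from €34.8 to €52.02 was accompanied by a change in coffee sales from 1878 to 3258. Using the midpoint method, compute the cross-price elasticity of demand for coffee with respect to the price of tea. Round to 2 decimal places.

1.35

%ΔQ_x = (3258 − 1878)/[(1878+3258)/2] = 1380/2568 ≈ 0.5374.
%ΔP_y = (52.02 − 34.8)/[(34.8+52.02)/2] ≈ 0.3967.
E_xy = 0.5374/0.3967 ≈ 1.35.
E_xy > 0, so coffee and tea are substitutes.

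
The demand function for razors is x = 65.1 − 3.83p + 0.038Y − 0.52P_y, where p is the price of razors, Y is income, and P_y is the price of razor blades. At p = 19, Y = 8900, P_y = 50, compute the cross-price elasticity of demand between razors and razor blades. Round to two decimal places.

Evaluating quantity at (p, Y, P_y) gives x = 65.1 − 3.83(19) + 0.038(8900) − 0.52(50) = 65.1 − 72.77 + 338.2 − 26 = 304.53.
∂x/∂P_y = −0.52, so E_xy = -0.52·(50/304.53) ≈ -0.09.
E_xy < 0: the goods are complements.

-0.09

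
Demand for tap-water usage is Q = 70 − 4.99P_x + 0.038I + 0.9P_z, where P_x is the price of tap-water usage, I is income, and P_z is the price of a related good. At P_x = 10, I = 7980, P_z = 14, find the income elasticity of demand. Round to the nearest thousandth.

0.903

Substituting, Q = 70 − 4.99(10) + 0.038(7980) + 0.9(14) = 70 − 49.9 + 303.24 + 12.6 = 335.94.
∂Q/∂I = +0.038, so E_I = 0.038·(7980/335.94) ≈ 0.903.
E_I ∈ (0,1): normal good (necessity).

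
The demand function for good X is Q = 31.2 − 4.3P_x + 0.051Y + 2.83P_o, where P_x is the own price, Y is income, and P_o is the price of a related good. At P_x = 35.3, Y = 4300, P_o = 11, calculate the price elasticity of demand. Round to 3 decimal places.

-1.169

First evaluate Q: 31.2 − 4.3(35.3) + 0.051(4300) + 2.83(11) = 31.2 − 151.79 + 219.3 + 31.13 = 129.84.
∂Q/∂P_x = −4.3, so E_p = (−4.3)·(35.3/129.84) ≈ -1.169.
|E_p| > 1: demand is elastic.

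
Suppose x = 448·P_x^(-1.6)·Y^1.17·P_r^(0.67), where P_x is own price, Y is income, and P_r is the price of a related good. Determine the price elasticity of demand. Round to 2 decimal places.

-1.60

For a Cobb–Douglas (constant-elasticity) form x = A·P_x^α·…, the elasticity with respect to P_x equals the exponent α at every point.
Here the exponent on P_x is -1.6, so the price elasticity of demand is -1.60.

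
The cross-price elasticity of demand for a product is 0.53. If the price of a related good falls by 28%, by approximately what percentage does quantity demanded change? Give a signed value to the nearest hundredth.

-14.84

%ΔQ ≈ E × %ΔP_y = (0.53) × (-28%) = -14.84%.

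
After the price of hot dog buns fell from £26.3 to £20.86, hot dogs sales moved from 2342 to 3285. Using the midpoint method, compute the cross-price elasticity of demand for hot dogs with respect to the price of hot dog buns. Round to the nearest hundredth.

-1.45

%ΔQ_x = (3285 − 2342)/[(2342+3285)/2] = 943/2813.5 ≈ 0.3352.
%ΔP_y = (20.86 − 26.3)/[(26.3+20.86)/2] ≈ -0.2307.
E_xy = 0.3352/-0.2307 ≈ -1.45.
E_xy < 0, so hot dogs and hot dog buns are complements.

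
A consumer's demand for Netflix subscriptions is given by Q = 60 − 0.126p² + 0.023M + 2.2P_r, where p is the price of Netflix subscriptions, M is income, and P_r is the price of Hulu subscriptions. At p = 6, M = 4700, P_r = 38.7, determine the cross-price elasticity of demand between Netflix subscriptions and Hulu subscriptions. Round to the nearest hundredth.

Substituting, Q = 60 − 0.126(6)² + 0.023(4700) + 2.2(38.7) = 60 − 4.536 + 108.1 + 85.14 = 248.704.
∂Q/∂P_r = +2.2, so E_xy = 2.2·(38.7/248.704) ≈ 0.34.
E_xy > 0: the goods are substitutes.

0.34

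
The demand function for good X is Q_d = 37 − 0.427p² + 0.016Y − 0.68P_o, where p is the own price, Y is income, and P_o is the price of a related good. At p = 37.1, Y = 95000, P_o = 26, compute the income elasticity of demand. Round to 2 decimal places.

Substituting, Q_d = 37 − 0.427(37.1)² + 0.016(95000) − 0.68(26) = 37 − 587.7271 + 1520 − 17.68 = 951.5929.
∂Q_d/∂Y = +0.016, so E_I = 0.016·(95000/951.5929) ≈ 1.60.
E_I > 1: normal good (luxury).

1.60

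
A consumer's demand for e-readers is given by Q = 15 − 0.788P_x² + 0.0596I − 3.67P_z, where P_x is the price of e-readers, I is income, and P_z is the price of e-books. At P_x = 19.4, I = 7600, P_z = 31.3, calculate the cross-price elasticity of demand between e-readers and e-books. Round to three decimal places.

-2.032

Evaluating quantity at (P_x, I, P_z) gives Q = 15 − 0.788(19.4)² + 0.0596(7600) − 3.67(31.3) = 15 − 296.5717 + 452.96 − 114.871 = 56.5173.
∂Q/∂P_z = −3.67, so E_xy = -3.67·(31.3/56.5173) ≈ -2.032.
E_xy < 0: the goods are complements.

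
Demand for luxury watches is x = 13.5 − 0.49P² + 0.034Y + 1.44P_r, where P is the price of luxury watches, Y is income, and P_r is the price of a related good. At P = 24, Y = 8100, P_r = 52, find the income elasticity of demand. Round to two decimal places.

3.38

Substituting, x = 13.5 − 0.49(24)² + 0.034(8100) + 1.44(52) = 13.5 − 282.24 + 275.4 + 74.88 = 81.54.
∂x/∂Y = +0.034, so E_I = 0.034·(8100/81.54) ≈ 3.38.
E_I > 1: normal good (luxury).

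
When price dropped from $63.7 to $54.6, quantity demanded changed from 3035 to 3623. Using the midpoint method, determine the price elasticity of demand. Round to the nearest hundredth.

%ΔQ = (3623 − 3035)/[(3035 + 3623)/2] = 588/3329 ≈ 0.1766.
%ΔP = (54.6 − 63.7)/[(63.7 + 54.6)/2] = -9.1/59.15 ≈ -0.1538.
Arc elasticity E = %ΔQ/%ΔP ≈ 0.1766/-0.1538 ≈ -1.15.
|E| > 1: demand is elastic over this range.

-1.15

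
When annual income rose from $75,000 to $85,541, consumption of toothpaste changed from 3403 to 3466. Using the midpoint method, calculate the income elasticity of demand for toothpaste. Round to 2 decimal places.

0.14

%ΔQ = (3466 − 3403)/[(3403+3466)/2] = 63/3434.5 ≈ 0.0183.
%ΔI = (85,541 − 75,000)/[(75,000+85,541)/2] = 10541/80270.5 ≈ 0.1313.
E_I = %ΔQ/%ΔI ≈ 0.14.
E_I ∈ (0,1): normal good (necessity).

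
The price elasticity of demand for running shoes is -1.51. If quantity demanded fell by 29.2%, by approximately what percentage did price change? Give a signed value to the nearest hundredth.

19.34

%ΔQ ≈ E × %ΔP ⇒ %ΔP = %ΔQ / E = (-29.2%)/(-1.51) ≈ 19.34%.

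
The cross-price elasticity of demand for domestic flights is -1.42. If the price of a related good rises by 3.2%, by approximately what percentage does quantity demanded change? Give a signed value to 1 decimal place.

-4.5

%ΔQ ≈ E × %ΔP_y = (-1.42) × (3.2%) ≈ -4.5%.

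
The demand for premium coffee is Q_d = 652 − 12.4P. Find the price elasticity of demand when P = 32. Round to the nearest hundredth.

At P = 32, Q_d = 255.2.
dQ_d/dP = −12.4.
Point elasticity E = (dQ_d/dP)·(P/Q_d) = -12.4 × 32/255.2 ≈ -1.55.
|E| > 1, so demand is elastic at this price.

-1.55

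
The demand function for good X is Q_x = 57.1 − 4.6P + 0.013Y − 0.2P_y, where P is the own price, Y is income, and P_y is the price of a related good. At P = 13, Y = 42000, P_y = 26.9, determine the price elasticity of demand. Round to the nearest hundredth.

Substituting, Q_x = 57.1 − 4.6(13) + 0.013(42000) − 0.2(26.9) = 57.1 − 59.8 + 546 − 5.38 = 537.92.
∂Q_x/∂P = −4.6, so E_p = (−4.6)·(13/537.92) ≈ -0.11.
|E_p| < 1: demand is inelastic.

-0.11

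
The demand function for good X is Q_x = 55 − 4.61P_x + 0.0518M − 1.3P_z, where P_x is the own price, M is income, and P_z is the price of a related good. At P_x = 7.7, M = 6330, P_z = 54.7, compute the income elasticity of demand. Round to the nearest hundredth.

Q_x = 55 − 4.61(7.7) + 0.0518(6330) − 1.3(54.7) = 55 − 35.497 + 327.894 − 71.11 = 276.287.
∂Q_x/∂M = +0.0518, so E_I = 0.0518·(6330/276.287) ≈ 1.19.
E_I > 1: normal good (luxury).

1.19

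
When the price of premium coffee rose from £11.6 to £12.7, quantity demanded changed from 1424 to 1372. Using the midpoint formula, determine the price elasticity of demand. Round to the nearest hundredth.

%ΔQ = (1372 − 1424)/[(1424 + 1372)/2] = -52/1398 ≈ -0.0372.
%ΔP = (12.7 − 11.6)/[(11.6 + 12.7)/2] = 1.1/12.15 ≈ 0.0905.
Arc elasticity E = %ΔQ/%ΔP ≈ -0.0372/0.0905 ≈ -0.41.
|E| < 1: demand is inelastic over this range.

-0.41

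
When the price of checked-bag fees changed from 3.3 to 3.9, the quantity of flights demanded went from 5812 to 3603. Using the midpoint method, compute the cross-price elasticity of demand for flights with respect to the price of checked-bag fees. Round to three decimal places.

-2.816

%ΔQ_x = (3603 − 5812)/[(5812+3603)/2] = -2209/4707.5 ≈ -0.4693.
%ΔP_y = (3.9 − 3.3)/[(3.3+3.9)/2] ≈ 0.1667.
E_xy = -0.4693/0.1667 ≈ -2.816.
E_xy < 0, so flights and checked-bag fees are complements.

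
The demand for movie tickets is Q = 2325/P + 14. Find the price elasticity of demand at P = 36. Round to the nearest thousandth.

-0.822

At P = 36, Q = 78.5833.
dQ/dP = −2325/P² = −1.794.
Point elasticity E = (dQ/dP)·(P/Q) = -1.794 × 36/78.5833 ≈ -0.822.
|E| < 1, so demand is inelastic at this price.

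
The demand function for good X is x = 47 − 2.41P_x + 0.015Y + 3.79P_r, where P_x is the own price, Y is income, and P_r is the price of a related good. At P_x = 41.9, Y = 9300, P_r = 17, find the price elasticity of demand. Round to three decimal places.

First evaluate x: 47 − 2.41(41.9) + 0.015(9300) + 3.79(17) = 47 − 100.979 + 139.5 + 64.43 = 149.951.
∂x/∂P_x = −2.41, so E_p = (−2.41)·(41.9/149.951) ≈ -0.673.
|E_p| < 1: demand is inelastic.

-0.673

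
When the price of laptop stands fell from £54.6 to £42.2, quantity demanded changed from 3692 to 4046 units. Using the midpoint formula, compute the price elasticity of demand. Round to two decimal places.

-0.36

%ΔQ = (4046 − 3692)/[(3692 + 4046)/2] = 354/3869 ≈ 0.0915.
%ΔP = (42.2 − 54.6)/[(54.6 + 42.2)/2] = -12.4/48.4 ≈ -0.2562.
Arc elasticity E = %ΔQ/%ΔP ≈ 0.0915/-0.2562 ≈ -0.36.
|E| < 1: demand is inelastic over this range.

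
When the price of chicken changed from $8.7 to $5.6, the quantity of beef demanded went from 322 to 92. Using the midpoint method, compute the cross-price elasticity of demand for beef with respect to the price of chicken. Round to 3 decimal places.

2.563

%ΔQ_x = (92 − 322)/[(322+92)/2] = -230/207 ≈ -1.1111.
%ΔP_y = (5.6 − 8.7)/[(8.7+5.6)/2] ≈ -0.4336.
E_xy = -1.1111/-0.4336 ≈ 2.563.
E_xy > 0, so beef and chicken are substitutes.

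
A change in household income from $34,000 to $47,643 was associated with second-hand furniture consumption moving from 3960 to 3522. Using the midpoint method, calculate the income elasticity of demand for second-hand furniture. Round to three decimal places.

-0.350

%ΔQ = (3522 − 3960)/[(3960+3522)/2] = -438/3741 ≈ -0.1171.
%ΔM = (47,643 − 34,000)/[(34,000+47,643)/2] = 13643/40821.5 ≈ 0.3342.
E_I = %ΔQ/%ΔM ≈ -0.350.
E_I < 0: inferior good.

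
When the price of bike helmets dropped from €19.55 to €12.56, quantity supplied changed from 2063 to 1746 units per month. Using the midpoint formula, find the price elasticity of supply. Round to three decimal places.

%Δq = (1746 − 2063)/[(2063 + 1746)/2] = -317/1904.5 ≈ -0.1664.
%Δp = (12.56 − 19.55)/[(19.55 + 12.56)/2] = -6.99/16.055 ≈ -0.4354.
Arc elasticity E = %Δq/%Δp ≈ -0.1664/-0.4354 ≈ 0.382.
|E| < 1: supply is inelastic over this range.

0.382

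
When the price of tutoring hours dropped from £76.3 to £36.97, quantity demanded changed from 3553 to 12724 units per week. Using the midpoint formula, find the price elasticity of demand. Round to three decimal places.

%Δq = (12724 − 3553)/[(3553 + 12724)/2] = 9171/8138.5 ≈ 1.1269.
%Δp = (36.97 − 76.3)/[(76.3 + 36.97)/2] = -39.33/56.635 ≈ -0.6944.
Arc elasticity E = %Δq/%Δp ≈ 1.1269/-0.6944 ≈ -1.623.
|E| > 1: demand is elastic over this range.

-1.623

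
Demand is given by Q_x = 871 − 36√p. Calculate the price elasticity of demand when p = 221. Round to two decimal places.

-0.80

At p = 221, Q_x = 335.8215.
dQ_x/dp = −36/(2√p) = −36/(2·14.8661).
Point elasticity E = (dQ_x/dp)·(p/Q_x) = -1.2108 × 221/335.8215 ≈ -0.80.
|E| < 1, so demand is inelastic at this price.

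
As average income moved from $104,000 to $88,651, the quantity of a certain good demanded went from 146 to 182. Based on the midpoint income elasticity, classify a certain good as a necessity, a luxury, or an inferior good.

inferior

%ΔQ = (182 − 146)/[(146+182)/2] = 36/164 ≈ 0.2195.
%ΔY = (88,651 − 104,000)/[(104,000+88,651)/2] = -15349/96325.5 ≈ -0.1593.
E_I = %ΔQ/%ΔY ≈ -1.378.
E_I < 0: inferior good.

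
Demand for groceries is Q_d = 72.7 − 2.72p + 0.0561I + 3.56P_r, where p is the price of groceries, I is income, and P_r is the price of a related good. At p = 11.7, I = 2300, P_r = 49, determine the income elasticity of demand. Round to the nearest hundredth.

0.37

First evaluate Q_d: 72.7 − 2.72(11.7) + 0.0561(2300) + 3.56(49) = 72.7 − 31.824 + 129.03 + 174.44 = 344.346.
∂Q_d/∂I = +0.0561, so E_I = 0.0561·(2300/344.346) ≈ 0.37.
E_I ∈ (0,1): normal good (necessity).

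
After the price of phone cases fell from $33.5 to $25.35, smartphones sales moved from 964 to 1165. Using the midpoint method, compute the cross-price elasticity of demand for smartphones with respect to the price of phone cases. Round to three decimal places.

-0.682

%ΔQ_x = (1165 − 964)/[(964+1165)/2] = 201/1064.5 ≈ 0.1888.
%ΔP_y = (25.35 − 33.5)/[(33.5+25.35)/2] ≈ -0.2770.
E_xy = 0.1888/-0.2770 ≈ -0.682.
E_xy < 0, so smartphones and phone cases are complements.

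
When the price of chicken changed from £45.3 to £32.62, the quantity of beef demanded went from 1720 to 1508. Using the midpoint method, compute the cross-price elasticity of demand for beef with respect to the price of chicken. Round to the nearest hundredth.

0.40

%ΔQ_x = (1508 − 1720)/[(1720+1508)/2] = -212/1614 ≈ -0.1314.
%ΔP_y = (32.62 − 45.3)/[(45.3+32.62)/2] ≈ -0.3255.
E_xy = -0.1314/-0.3255 ≈ 0.40.
E_xy > 0, so beef and chicken are substitutes.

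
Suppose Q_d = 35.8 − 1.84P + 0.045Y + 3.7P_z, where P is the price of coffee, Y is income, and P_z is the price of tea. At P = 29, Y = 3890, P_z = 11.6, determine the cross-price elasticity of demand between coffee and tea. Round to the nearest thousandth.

0.214

Q_d = 35.8 − 1.84(29) + 0.045(3890) + 3.7(11.6) = 35.8 − 53.36 + 175.05 + 42.92 = 200.41.
∂Q_d/∂P_z = +3.7, so E_xy = 3.7·(11.6/200.41) ≈ 0.214.
E_xy > 0: the goods are substitutes.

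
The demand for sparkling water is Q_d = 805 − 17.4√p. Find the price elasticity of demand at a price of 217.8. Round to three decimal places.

-0.234

At p = 217.8, Q_d = 548.21.
dQ_d/dp = −17.4/(2√p) = −17.4/(2·14.758).
Point elasticity E = (dQ_d/dp)·(p/Q_d) = -0.5895 × 217.8/548.21 ≈ -0.234.
|E| < 1, so demand is inelastic at this price.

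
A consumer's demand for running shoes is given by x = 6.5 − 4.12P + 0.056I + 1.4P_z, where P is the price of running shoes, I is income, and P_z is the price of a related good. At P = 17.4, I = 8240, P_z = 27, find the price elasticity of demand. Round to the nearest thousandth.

-0.165

Evaluating quantity at (P, I, P_z) gives x = 6.5 − 4.12(17.4) + 0.056(8240) + 1.4(27) = 6.5 − 71.688 + 461.44 + 37.8 = 434.052.
∂x/∂P = −4.12, so E_p = (−4.12)·(17.4/434.052) ≈ -0.165.
|E_p| < 1: demand is inelastic.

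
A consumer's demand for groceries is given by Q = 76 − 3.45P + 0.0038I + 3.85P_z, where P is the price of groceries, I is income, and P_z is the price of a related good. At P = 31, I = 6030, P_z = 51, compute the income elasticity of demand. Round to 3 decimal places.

Evaluating quantity at (P, I, P_z) gives Q = 76 − 3.45(31) + 0.0038(6030) + 3.85(51) = 76 − 106.95 + 22.914 + 196.35 = 188.314.
∂Q/∂I = +0.0038, so E_I = 0.0038·(6030/188.314) ≈ 0.122.
E_I ∈ (0,1): normal good (necessity).

0.122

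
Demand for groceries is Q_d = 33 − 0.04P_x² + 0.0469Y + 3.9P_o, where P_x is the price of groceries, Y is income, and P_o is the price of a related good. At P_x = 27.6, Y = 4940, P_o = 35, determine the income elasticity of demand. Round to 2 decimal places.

Evaluating quantity at (P_x, Y, P_o) gives Q_d = 33 − 0.04(27.6)² + 0.0469(4940) + 3.9(35) = 33 − 30.4704 + 231.686 + 136.5 = 370.7156.
∂Q_d/∂Y = +0.0469, so E_I = 0.0469·(4940/370.7156) ≈ 0.62.
E_I ∈ (0,1): normal good (necessity).

0.62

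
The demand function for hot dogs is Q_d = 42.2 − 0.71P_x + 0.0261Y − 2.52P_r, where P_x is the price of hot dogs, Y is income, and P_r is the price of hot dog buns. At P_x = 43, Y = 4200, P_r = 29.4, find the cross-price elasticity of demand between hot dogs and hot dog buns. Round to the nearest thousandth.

At the given point, Q_d = 42.2 − 0.71(43) + 0.0261(4200) − 2.52(29.4) = 42.2 − 30.53 + 109.62 − 74.088 = 47.202.
∂Q_d/∂P_r = −2.52, so E_xy = -2.52·(29.4/47.202) ≈ -1.570.
E_xy < 0: the goods are complements.

-1.570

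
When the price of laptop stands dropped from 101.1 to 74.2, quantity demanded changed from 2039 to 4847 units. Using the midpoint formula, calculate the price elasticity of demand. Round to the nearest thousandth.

-2.657

%ΔQ = (4847 − 2039)/[(2039 + 4847)/2] = 2808/3443 ≈ 0.8156.
%ΔP = (74.2 − 101.1)/[(101.1 + 74.2)/2] = -26.9/87.65 ≈ -0.3069.
Arc elasticity E = %ΔQ/%ΔP ≈ 0.8156/-0.3069 ≈ -2.657.
|E| > 1: demand is elastic over this range.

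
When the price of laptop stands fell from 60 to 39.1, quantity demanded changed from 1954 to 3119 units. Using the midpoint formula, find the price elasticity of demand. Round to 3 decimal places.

-1.089

%Δq = (3119 − 1954)/[(1954 + 3119)/2] = 1165/2536.5 ≈ 0.4593.
%Δp = (39.1 − 60)/[(60 + 39.1)/2] = -20.9/49.55 ≈ -0.4218.
Arc elasticity E = %Δq/%Δp ≈ 0.4593/-0.4218 ≈ -1.089.
|E| > 1: demand is elastic over this range.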